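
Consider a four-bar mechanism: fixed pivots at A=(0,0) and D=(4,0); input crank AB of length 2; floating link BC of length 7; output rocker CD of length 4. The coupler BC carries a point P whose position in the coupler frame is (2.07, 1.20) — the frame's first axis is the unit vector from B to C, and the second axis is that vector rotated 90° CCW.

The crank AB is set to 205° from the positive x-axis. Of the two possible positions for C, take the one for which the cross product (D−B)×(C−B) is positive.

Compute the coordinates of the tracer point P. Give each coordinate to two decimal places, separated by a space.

-1.12 1.45

A=(0,0), D=(4.00,0)
B = A + 2.00·(cos205°, sin205°) = (-1.8126, -0.8452)
|BD| = 5.8737
circle(B,7.00) ∩ circle(D,4.00): a=5.7460, h=3.9980
  candidates: C₊=(3.2983,3.9380) cross=23.483; C₋=(4.4489,-3.9747) cross=-23.483
  mode + wants cross > 0 → take C=(3.2983,3.9380) (cross=23.483)
ex = (C−B)/|BC| = (0.7301,0.6833); ey = (-0.6833,0.7301)
P = B + 2.07·ex + 1.20·ey = (-1.1212,1.4454)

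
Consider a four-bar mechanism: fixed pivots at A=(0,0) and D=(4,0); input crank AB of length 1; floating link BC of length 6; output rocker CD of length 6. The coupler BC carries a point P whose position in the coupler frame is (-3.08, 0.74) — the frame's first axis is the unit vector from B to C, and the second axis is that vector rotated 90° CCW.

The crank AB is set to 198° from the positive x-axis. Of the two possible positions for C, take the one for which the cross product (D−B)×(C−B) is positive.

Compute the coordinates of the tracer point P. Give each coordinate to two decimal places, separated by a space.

-2.74 -2.92

A=(0,0), D=(4.00,0)
B = A + 1.00·(cos198°, sin198°) = (-0.9511, -0.3090)
|BD| = 4.9607
circle(B,6.00) ∩ circle(D,6.00): a=2.4803, h=5.4633
  candidates: C₊=(1.1841,5.2982) cross=27.102; C₋=(1.8648,-5.6072) cross=-27.102
  mode + wants cross > 0 → take C=(1.1841,5.2982) (cross=27.102)
ex = (C−B)/|BC| = (0.3559,0.9345); ey = (-0.9345,0.3559)
P = B + -3.08·ex + 0.74·ey = (-2.7387,-2.9240)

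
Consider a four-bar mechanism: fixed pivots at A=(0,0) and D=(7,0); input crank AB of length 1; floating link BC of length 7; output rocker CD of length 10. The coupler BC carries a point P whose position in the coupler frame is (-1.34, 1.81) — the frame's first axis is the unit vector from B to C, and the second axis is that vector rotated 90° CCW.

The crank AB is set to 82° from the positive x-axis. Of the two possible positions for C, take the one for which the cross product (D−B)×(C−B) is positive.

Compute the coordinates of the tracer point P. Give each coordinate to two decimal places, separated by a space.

A=(0,0), D=(7.00,0)
B = A + 1.00·(cos82°, sin82°) = (0.1392, 0.9903)
|BD| = 6.9319
circle(B,7.00) ∩ circle(D,10.00): a=-0.2127, h=6.9968
  candidates: C₊=(0.9282,7.9457) cross=48.501; C₋=(-1.0708,-5.9044) cross=-48.501
  mode + wants cross > 0 → take C=(0.9282,7.9457) (cross=48.501)
ex = (C−B)/|BC| = (0.1127,0.9936); ey = (-0.9936,0.1127)
P = B + -1.34·ex + 1.81·ey = (-1.8103,-0.1372)

-1.81 -0.14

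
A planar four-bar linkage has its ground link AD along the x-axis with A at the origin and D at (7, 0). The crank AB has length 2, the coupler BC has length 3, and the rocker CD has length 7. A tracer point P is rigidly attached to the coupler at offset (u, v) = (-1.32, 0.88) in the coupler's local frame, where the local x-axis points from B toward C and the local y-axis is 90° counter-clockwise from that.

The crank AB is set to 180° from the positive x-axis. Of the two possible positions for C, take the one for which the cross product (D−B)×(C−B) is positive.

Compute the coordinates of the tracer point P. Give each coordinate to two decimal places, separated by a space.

-3.57 -0.19

A=(0,0), D=(7.00,0)
B = A + 2.00·(cos180°, sin180°) = (-2.0000, 0.0000)
|BD| = 9.0000
circle(B,3.00) ∩ circle(D,7.00): a=2.2778, h=1.9524
  candidates: C₊=(0.2778,1.9524) cross=17.571; C₋=(0.2778,-1.9524) cross=-17.571
  mode + wants cross > 0 → take C=(0.2778,1.9524) (cross=17.571)
ex = (C−B)/|BC| = (0.7593,0.6508); ey = (-0.6508,0.7593)
P = B + -1.32·ex + 0.88·ey = (-3.5749,-0.1909)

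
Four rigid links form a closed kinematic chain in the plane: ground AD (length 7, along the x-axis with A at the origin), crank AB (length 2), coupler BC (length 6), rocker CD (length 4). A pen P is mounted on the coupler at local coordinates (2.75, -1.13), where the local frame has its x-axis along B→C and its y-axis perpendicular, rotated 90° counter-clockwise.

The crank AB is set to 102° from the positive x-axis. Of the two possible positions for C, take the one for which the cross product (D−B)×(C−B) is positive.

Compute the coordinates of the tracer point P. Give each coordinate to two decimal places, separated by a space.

A=(0,0), D=(7.00,0)
B = A + 2.00·(cos102°, sin102°) = (-0.4158, 1.9563)
|BD| = 7.6695
circle(B,6.00) ∩ circle(D,4.00): a=5.1386, h=3.0975
  candidates: C₊=(5.3429,3.6406) cross=23.756; C₋=(3.7627,-2.3495) cross=-23.756
  mode + wants cross > 0 → take C=(5.3429,3.6406) (cross=23.756)
ex = (C−B)/|BC| = (0.9598,0.2807); ey = (-0.2807,0.9598)
P = B + 2.75·ex + -1.13·ey = (2.5408,1.6437)

2.54 1.64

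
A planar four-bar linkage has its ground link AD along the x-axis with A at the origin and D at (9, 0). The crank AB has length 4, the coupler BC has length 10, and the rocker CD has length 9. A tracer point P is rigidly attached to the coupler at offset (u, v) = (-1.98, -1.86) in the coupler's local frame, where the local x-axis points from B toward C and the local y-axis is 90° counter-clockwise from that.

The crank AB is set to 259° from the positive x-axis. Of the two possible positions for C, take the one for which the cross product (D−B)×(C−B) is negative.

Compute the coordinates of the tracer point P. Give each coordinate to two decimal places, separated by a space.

A=(0,0), D=(9.00,0)
B = A + 4.00·(cos259°, sin259°) = (-0.7632, -3.9265)
|BD| = 10.5232
circle(B,10.00) ∩ circle(D,9.00): a=6.1644, h=7.8740
  candidates: C₊=(2.0179,5.6790) cross=82.860; C₋=(7.8940,-8.9318) cross=-82.860
  mode - wants cross < 0 → take C=(7.8940,-8.9318) (cross=-82.860)
ex = (C−B)/|BC| = (0.8657,-0.5005); ey = (0.5005,0.8657)
P = B + -1.98·ex + -1.86·ey = (-3.4083,-4.5457)

-3.41 -4.55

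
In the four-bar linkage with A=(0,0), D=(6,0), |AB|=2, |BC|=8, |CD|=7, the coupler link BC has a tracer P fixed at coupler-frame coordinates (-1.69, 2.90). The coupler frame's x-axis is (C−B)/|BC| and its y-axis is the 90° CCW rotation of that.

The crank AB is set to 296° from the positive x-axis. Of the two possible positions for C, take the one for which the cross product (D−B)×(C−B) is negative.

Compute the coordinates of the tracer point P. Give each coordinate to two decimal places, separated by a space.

A=(0,0), D=(6.00,0)
B = A + 2.00·(cos296°, sin296°) = (0.8767, -1.7976)
|BD| = 5.4295
circle(B,8.00) ∩ circle(D,7.00): a=4.0961, h=6.8718
  candidates: C₊=(2.4667,6.0428) cross=37.310; C₋=(7.0169,-6.9257) cross=-37.310
  mode - wants cross < 0 → take C=(7.0169,-6.9257) (cross=-37.310)
ex = (C−B)/|BC| = (0.7675,-0.6410); ey = (0.6410,0.7675)
P = B + -1.69·ex + 2.90·ey = (1.4386,1.5116)

1.44 1.51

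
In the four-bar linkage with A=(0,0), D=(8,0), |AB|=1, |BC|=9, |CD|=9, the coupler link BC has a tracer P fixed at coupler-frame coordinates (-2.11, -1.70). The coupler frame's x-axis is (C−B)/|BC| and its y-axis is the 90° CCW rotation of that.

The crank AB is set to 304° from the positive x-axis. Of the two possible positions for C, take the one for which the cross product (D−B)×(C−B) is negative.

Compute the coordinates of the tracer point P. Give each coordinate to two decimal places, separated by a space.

-1.98 0.11

A=(0,0), D=(8.00,0)
B = A + 1.00·(cos304°, sin304°) = (0.5592, -0.8290)
|BD| = 7.4868
circle(B,9.00) ∩ circle(D,9.00): a=3.7434, h=8.1845
  candidates: C₊=(3.3733,7.7197) cross=61.276; C₋=(5.1859,-8.5487) cross=-61.276
  mode - wants cross < 0 → take C=(5.1859,-8.5487) (cross=-61.276)
ex = (C−B)/|BC| = (0.5141,-0.8577); ey = (0.8577,0.5141)
P = B + -2.11·ex + -1.70·ey = (-1.9837,0.1069)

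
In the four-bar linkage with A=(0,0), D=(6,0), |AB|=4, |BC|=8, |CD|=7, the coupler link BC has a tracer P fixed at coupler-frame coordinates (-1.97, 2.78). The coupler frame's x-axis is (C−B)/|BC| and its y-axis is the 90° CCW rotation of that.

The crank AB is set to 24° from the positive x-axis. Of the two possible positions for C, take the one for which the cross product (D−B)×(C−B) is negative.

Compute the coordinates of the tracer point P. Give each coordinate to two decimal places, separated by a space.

6.57 3.38

A=(0,0), D=(6.00,0)
B = A + 4.00·(cos24°, sin24°) = (3.6542, 1.6269)
|BD| = 2.8548
circle(B,8.00) ∩ circle(D,7.00): a=4.0546, h=6.8964
  candidates: C₊=(10.9161,4.9831) cross=19.688; C₋=(3.0556,-6.3506) cross=-19.688
  mode - wants cross < 0 → take C=(3.0556,-6.3506) (cross=-19.688)
ex = (C−B)/|BC| = (-0.0748,-0.9972); ey = (0.9972,-0.0748)
P = B + -1.97·ex + 2.78·ey = (6.5738,3.3834)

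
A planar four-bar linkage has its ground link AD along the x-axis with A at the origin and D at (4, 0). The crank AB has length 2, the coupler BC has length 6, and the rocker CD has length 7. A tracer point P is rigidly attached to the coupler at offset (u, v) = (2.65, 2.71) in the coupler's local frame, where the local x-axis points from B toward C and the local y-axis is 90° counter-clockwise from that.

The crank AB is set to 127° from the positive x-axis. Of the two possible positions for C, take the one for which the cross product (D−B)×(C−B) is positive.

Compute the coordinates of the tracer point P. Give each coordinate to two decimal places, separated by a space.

-2.11 5.28

A=(0,0), D=(4.00,0)
B = A + 2.00·(cos127°, sin127°) = (-1.2036, 1.5973)
|BD| = 5.4433
circle(B,6.00) ∩ circle(D,7.00): a=1.5275, h=5.8023
  candidates: C₊=(1.9592,6.6959) cross=31.583; C₋=(-1.4460,-4.3978) cross=-31.583
  mode + wants cross > 0 → take C=(1.9592,6.6959) (cross=31.583)
ex = (C−B)/|BC| = (0.5271,0.8498); ey = (-0.8498,0.5271)
P = B + 2.65·ex + 2.71·ey = (-2.1096,5.2777)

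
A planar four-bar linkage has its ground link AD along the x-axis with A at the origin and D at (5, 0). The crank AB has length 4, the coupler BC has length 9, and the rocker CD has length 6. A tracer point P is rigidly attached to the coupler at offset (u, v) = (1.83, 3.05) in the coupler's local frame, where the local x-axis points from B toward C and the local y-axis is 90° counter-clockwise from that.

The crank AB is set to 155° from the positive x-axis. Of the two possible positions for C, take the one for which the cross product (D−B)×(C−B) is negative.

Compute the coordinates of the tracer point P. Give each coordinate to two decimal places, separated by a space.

A=(0,0), D=(5.00,0)
B = A + 4.00·(cos155°, sin155°) = (-3.6252, 1.6905)
|BD| = 8.7893
circle(B,9.00) ∩ circle(D,6.00): a=6.9546, h=5.7126
  candidates: C₊=(4.2982,5.9588) cross=50.210; C₋=(2.1008,-5.2531) cross=-50.210
  mode - wants cross < 0 → take C=(2.1008,-5.2531) (cross=-50.210)
ex = (C−B)/|BC| = (0.6362,-0.7715); ey = (0.7715,0.6362)
P = B + 1.83·ex + 3.05·ey = (-0.1079,2.2191)

-0.11 2.22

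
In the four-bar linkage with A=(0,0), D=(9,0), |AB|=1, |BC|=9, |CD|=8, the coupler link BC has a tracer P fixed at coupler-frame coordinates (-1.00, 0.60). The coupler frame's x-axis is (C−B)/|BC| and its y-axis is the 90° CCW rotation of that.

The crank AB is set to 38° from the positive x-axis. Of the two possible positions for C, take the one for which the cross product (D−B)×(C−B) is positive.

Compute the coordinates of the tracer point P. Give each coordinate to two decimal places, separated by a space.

A=(0,0), D=(9.00,0)
B = A + 1.00·(cos38°, sin38°) = (0.7880, 0.6157)
|BD| = 8.2350
circle(B,9.00) ∩ circle(D,8.00): a=5.1497, h=7.3811
  candidates: C₊=(6.4751,7.5911) cross=60.784; C₋=(5.3715,-7.1298) cross=-60.784
  mode + wants cross > 0 → take C=(6.4751,7.5911) (cross=60.784)
ex = (C−B)/|BC| = (0.6319,0.7750); ey = (-0.7750,0.6319)
P = B + -1.00·ex + 0.60·ey = (-0.3089,0.2198)

-0.31 0.22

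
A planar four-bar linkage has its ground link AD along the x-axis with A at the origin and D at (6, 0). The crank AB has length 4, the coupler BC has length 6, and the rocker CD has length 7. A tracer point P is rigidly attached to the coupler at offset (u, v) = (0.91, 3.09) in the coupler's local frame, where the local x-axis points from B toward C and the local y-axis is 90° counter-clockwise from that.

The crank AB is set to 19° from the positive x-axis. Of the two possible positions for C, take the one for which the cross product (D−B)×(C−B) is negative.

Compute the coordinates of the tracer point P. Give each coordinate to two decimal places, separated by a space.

A=(0,0), D=(6.00,0)
B = A + 4.00·(cos19°, sin19°) = (3.7821, 1.3023)
|BD| = 2.5720
circle(B,6.00) ∩ circle(D,7.00): a=-1.2412, h=5.8702
  candidates: C₊=(5.6840,6.9929) cross=15.098; C₋=(-0.2606,-3.1314) cross=-15.098
  mode - wants cross < 0 → take C=(-0.2606,-3.1314) (cross=-15.098)
ex = (C−B)/|BC| = (-0.6738,-0.7389); ey = (0.7389,-0.6738)
P = B + 0.91·ex + 3.09·ey = (5.4523,-1.4521)

5.45 -1.45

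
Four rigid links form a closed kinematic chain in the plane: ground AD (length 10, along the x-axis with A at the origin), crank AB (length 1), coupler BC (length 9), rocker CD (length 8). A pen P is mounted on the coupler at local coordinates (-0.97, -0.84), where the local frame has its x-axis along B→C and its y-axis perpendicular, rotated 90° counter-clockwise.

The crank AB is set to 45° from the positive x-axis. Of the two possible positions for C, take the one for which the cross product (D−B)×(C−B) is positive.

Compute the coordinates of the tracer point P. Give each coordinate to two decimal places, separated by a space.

A=(0,0), D=(10.00,0)
B = A + 1.00·(cos45°, sin45°) = (0.7071, 0.7071)
|BD| = 9.3198
circle(B,9.00) ∩ circle(D,8.00): a=5.5719, h=7.0678
  candidates: C₊=(6.7992,7.3318) cross=65.870; C₋=(5.7267,-6.7631) cross=-65.870
  mode + wants cross > 0 → take C=(6.7992,7.3318) (cross=65.870)
ex = (C−B)/|BC| = (0.6769,0.7361); ey = (-0.7361,0.6769)
P = B + -0.97·ex + -0.84·ey = (0.6688,-0.5755)

0.67 -0.58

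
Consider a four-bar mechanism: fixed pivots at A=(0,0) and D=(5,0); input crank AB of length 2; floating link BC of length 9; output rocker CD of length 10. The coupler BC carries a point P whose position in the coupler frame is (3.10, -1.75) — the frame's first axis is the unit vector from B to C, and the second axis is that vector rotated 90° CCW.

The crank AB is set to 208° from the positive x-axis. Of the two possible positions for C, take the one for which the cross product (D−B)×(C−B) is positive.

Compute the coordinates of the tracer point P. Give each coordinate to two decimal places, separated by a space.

0.25 1.99

A=(0,0), D=(5.00,0)
B = A + 2.00·(cos208°, sin208°) = (-1.7659, -0.9389)
|BD| = 6.8307
circle(B,9.00) ∩ circle(D,10.00): a=2.0246, h=8.7693
  candidates: C₊=(-0.9659,8.0254) cross=59.901; C₋=(1.4449,-9.3467) cross=-59.901
  mode + wants cross > 0 → take C=(-0.9659,8.0254) (cross=59.901)
ex = (C−B)/|BC| = (0.0889,0.9960); ey = (-0.9960,0.0889)
P = B + 3.10·ex + -1.75·ey = (0.2527,1.9932)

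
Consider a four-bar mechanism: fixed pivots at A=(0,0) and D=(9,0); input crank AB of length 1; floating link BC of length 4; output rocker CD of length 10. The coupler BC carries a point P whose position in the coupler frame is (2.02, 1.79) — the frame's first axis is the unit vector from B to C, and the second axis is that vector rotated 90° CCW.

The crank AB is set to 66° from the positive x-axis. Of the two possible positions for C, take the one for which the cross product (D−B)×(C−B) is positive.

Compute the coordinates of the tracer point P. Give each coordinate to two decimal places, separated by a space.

A=(0,0), D=(9.00,0)
B = A + 1.00·(cos66°, sin66°) = (0.4067, 0.9135)
|BD| = 8.6417
circle(B,4.00) ∩ circle(D,10.00): a=-0.5393, h=3.9635
  candidates: C₊=(0.2894,4.9118) cross=34.251; C₋=(-0.5486,-2.9707) cross=-34.251
  mode + wants cross > 0 → take C=(0.2894,4.9118) (cross=34.251)
ex = (C−B)/|BC| = (-0.0293,0.9996); ey = (-0.9996,-0.0293)
P = B + 2.02·ex + 1.79·ey = (-1.4417,2.8802)

-1.44 2.88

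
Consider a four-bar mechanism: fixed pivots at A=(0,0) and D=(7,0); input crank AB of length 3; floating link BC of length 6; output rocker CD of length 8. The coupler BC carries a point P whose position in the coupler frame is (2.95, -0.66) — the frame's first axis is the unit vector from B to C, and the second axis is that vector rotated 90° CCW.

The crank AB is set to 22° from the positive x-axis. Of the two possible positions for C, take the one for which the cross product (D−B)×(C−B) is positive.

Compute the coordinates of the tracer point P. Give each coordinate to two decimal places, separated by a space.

3.70 4.00

A=(0,0), D=(7.00,0)
B = A + 3.00·(cos22°, sin22°) = (2.7816, 1.1238)
|BD| = 4.3656
circle(B,6.00) ∩ circle(D,8.00): a=-1.0241, h=5.9120
  candidates: C₊=(3.3138,7.1002) cross=25.809; C₋=(0.2701,-4.3253) cross=-25.809
  mode + wants cross > 0 → take C=(3.3138,7.1002) (cross=25.809)
ex = (C−B)/|BC| = (0.0887,0.9961); ey = (-0.9961,0.0887)
P = B + 2.95·ex + -0.66·ey = (3.7007,4.0036)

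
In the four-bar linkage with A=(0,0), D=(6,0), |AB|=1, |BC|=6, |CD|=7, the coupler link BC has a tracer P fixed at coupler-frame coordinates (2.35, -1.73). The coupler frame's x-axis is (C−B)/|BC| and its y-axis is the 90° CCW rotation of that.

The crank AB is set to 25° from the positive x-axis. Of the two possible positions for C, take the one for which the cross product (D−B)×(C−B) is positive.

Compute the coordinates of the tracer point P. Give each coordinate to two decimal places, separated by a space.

A=(0,0), D=(6.00,0)
B = A + 1.00·(cos25°, sin25°) = (0.9063, 0.4226)
|BD| = 5.1112
circle(B,6.00) ∩ circle(D,7.00): a=1.2839, h=5.8610
  candidates: C₊=(2.6704,6.1574) cross=29.957; C₋=(1.7012,-5.5245) cross=-29.957
  mode + wants cross > 0 → take C=(2.6704,6.1574) (cross=29.957)
ex = (C−B)/|BC| = (0.2940,0.9558); ey = (-0.9558,0.2940)
P = B + 2.35·ex + -1.73·ey = (3.2508,2.1601)

3.25 2.16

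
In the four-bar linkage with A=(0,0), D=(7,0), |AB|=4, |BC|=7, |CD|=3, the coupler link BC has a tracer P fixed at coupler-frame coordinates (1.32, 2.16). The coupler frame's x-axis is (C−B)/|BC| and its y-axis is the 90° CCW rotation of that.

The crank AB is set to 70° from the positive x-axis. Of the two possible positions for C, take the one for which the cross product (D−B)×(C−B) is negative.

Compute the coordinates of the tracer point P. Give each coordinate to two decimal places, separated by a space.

A=(0,0), D=(7.00,0)
B = A + 4.00·(cos70°, sin70°) = (1.3681, 3.7588)
|BD| = 6.7710
circle(B,7.00) ∩ circle(D,3.00): a=6.3393, h=2.9688
  candidates: C₊=(8.2889,2.7090) cross=20.102; C₋=(4.9928,-2.2296) cross=-20.102
  mode - wants cross < 0 → take C=(4.9928,-2.2296) (cross=-20.102)
ex = (C−B)/|BC| = (0.5178,-0.8555); ey = (0.8555,0.5178)
P = B + 1.32·ex + 2.16·ey = (3.8995,3.7480)

3.90 3.75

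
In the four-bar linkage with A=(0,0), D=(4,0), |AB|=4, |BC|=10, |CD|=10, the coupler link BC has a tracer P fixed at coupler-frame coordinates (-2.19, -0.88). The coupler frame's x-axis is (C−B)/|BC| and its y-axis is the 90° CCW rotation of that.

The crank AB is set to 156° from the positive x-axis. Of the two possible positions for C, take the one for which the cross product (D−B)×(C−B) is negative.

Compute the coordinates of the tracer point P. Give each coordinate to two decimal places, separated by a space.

A=(0,0), D=(4.00,0)
B = A + 4.00·(cos156°, sin156°) = (-3.6542, 1.6269)
|BD| = 7.8252
circle(B,10.00) ∩ circle(D,10.00): a=3.9126, h=9.2028
  candidates: C₊=(2.0863,9.8152) cross=72.014; C₋=(-1.7405,-8.1882) cross=-72.014
  mode - wants cross < 0 → take C=(-1.7405,-8.1882) (cross=-72.014)
ex = (C−B)/|BC| = (0.1914,-0.9815); ey = (0.9815,0.1914)
P = B + -2.19·ex + -0.88·ey = (-4.9370,3.6081)

-4.94 3.61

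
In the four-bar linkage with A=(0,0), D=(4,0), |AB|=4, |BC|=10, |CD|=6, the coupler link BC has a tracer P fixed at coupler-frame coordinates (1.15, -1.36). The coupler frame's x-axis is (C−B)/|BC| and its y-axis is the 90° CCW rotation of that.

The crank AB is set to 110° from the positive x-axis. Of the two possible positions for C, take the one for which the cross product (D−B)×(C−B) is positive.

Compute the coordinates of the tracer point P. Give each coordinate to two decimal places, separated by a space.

-0.21 2.41

A=(0,0), D=(4.00,0)
B = A + 4.00·(cos110°, sin110°) = (-1.3681, 3.7588)
|BD| = 6.5532
circle(B,10.00) ∩ circle(D,6.00): a=8.1597, h=5.7809
  candidates: C₊=(8.6318,3.8140) cross=37.884; C₋=(2.0002,-5.6569) cross=-37.884
  mode + wants cross > 0 → take C=(8.6318,3.8140) (cross=37.884)
ex = (C−B)/|BC| = (1.0000,0.0055); ey = (-0.0055,1.0000)
P = B + 1.15·ex + -1.36·ey = (-0.2106,2.4051)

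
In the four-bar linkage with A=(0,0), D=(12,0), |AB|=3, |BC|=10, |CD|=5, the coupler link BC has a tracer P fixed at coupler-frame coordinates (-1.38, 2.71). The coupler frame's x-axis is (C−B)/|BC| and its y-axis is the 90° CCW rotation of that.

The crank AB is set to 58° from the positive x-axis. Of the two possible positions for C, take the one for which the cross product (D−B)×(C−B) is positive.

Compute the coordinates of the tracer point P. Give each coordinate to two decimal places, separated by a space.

A=(0,0), D=(12.00,0)
B = A + 3.00·(cos58°, sin58°) = (1.5898, 2.5441)
|BD| = 10.7166
circle(B,10.00) ∩ circle(D,5.00): a=8.8575, h=4.6415
  candidates: C₊=(11.2960,4.9502) cross=49.742; C₋=(9.0922,-4.0675) cross=-49.742
  mode + wants cross > 0 → take C=(11.2960,4.9502) (cross=49.742)
ex = (C−B)/|BC| = (0.9706,0.2406); ey = (-0.2406,0.9706)
P = B + -1.38·ex + 2.71·ey = (-0.4017,4.8425)

-0.40 4.84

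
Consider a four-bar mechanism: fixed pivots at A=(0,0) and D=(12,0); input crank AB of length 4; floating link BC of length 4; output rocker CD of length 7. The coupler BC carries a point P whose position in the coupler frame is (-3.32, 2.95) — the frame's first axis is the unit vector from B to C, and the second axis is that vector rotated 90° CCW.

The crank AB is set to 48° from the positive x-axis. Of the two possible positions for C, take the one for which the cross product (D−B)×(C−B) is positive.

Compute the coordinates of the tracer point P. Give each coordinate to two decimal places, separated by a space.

A=(0,0), D=(12.00,0)
B = A + 4.00·(cos48°, sin48°) = (2.6765, 2.9726)
|BD| = 9.7859
circle(B,4.00) ∩ circle(D,7.00): a=3.2068, h=2.3909
  candidates: C₊=(6.4581,4.2763) cross=23.397; C₋=(5.0056,-0.2794) cross=-23.397
  mode + wants cross > 0 → take C=(6.4581,4.2763) (cross=23.397)
ex = (C−B)/|BC| = (0.9454,0.3259); ey = (-0.3259,0.9454)
P = B + -3.32·ex + 2.95·ey = (-1.4237,4.6794)

-1.42 4.68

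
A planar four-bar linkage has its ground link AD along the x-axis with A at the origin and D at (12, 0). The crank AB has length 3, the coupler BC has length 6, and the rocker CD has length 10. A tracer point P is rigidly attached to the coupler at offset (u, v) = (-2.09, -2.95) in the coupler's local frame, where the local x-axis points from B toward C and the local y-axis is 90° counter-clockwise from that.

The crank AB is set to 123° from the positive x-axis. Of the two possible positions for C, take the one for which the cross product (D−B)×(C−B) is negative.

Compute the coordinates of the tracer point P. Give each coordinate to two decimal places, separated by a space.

A=(0,0), D=(12.00,0)
B = A + 3.00·(cos123°, sin123°) = (-1.6339, 2.5160)
|BD| = 13.8641
circle(B,6.00) ∩ circle(D,10.00): a=4.6239, h=3.8235
  candidates: C₊=(3.6071,5.4369) cross=53.009; C₋=(2.2194,-2.0831) cross=-53.009
  mode - wants cross < 0 → take C=(2.2194,-2.0831) (cross=-53.009)
ex = (C−B)/|BC| = (0.6422,-0.7665); ey = (0.7665,0.6422)
P = B + -2.09·ex + -2.95·ey = (-5.2374,2.2235)

-5.24 2.22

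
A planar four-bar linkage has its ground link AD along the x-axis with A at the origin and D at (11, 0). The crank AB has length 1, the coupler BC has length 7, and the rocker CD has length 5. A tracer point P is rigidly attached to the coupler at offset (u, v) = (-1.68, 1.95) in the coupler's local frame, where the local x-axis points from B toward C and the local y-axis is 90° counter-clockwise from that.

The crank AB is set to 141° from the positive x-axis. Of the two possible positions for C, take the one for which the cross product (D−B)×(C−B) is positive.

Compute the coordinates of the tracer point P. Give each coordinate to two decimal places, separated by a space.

A=(0,0), D=(11.00,0)
B = A + 1.00·(cos141°, sin141°) = (-0.7771, 0.6293)
|BD| = 11.7939
circle(B,7.00) ∩ circle(D,5.00): a=6.9144, h=1.0911
  candidates: C₊=(6.1857,1.3499) cross=12.868; C₋=(6.0692,-0.8292) cross=-12.868
  mode + wants cross > 0 → take C=(6.1857,1.3499) (cross=12.868)
ex = (C−B)/|BC| = (0.9947,0.1029); ey = (-0.1029,0.9947)
P = B + -1.68·ex + 1.95·ey = (-2.6490,2.3960)

-2.65 2.40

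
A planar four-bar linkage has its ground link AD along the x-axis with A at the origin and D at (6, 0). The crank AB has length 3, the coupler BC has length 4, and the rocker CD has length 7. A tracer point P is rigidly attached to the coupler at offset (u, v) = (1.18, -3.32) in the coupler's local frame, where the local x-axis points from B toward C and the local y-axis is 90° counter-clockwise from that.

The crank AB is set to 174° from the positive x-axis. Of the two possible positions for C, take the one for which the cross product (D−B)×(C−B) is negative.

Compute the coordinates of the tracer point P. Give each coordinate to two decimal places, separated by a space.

A=(0,0), D=(6.00,0)
B = A + 3.00·(cos174°, sin174°) = (-2.9836, 0.3136)
|BD| = 8.9890
circle(B,4.00) ∩ circle(D,7.00): a=2.6589, h=2.9883
  candidates: C₊=(-0.2220,3.2073) cross=26.862; C₋=(-0.4305,-2.7657) cross=-26.862
  mode - wants cross < 0 → take C=(-0.4305,-2.7657) (cross=-26.862)
ex = (C−B)/|BC| = (0.6383,-0.7698); ey = (0.7698,0.6383)
P = B + 1.18·ex + -3.32·ey = (-4.7862,-2.7139)

-4.79 -2.71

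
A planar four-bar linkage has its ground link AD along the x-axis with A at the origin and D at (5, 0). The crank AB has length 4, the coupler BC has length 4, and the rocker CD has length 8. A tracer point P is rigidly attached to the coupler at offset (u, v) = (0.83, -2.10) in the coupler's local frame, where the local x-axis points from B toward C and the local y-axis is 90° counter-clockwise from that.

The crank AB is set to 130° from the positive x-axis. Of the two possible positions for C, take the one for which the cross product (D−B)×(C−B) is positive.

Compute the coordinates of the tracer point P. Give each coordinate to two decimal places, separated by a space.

-0.41 2.40

A=(0,0), D=(5.00,0)
B = A + 4.00·(cos130°, sin130°) = (-2.5712, 3.0642)
|BD| = 8.1677
circle(B,4.00) ∩ circle(D,8.00): a=1.1455, h=3.8325
  candidates: C₊=(-0.0716,6.1870) cross=31.303; C₋=(-2.9471,-0.9181) cross=-31.303
  mode + wants cross > 0 → take C=(-0.0716,6.1870) (cross=31.303)
ex = (C−B)/|BC| = (0.6249,0.7807); ey = (-0.7807,0.6249)
P = B + 0.83·ex + -2.10·ey = (-0.4130,2.3999)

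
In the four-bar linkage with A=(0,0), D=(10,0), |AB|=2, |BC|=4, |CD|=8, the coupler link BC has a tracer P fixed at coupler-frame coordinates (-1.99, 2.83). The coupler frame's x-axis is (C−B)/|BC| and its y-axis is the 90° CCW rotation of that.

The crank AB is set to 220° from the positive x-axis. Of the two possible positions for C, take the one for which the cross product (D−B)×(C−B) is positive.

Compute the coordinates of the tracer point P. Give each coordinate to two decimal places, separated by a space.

A=(0,0), D=(10.00,0)
B = A + 2.00·(cos220°, sin220°) = (-1.5321, -1.2856)
|BD| = 11.6035
circle(B,4.00) ∩ circle(D,8.00): a=3.7334, h=1.4358
  candidates: C₊=(2.0193,0.5550) cross=16.660; C₋=(2.3374,-2.2989) cross=-16.660
  mode + wants cross > 0 → take C=(2.0193,0.5550) (cross=16.660)
ex = (C−B)/|BC| = (0.8878,0.4601); ey = (-0.4601,0.8878)
P = B + -1.99·ex + 2.83·ey = (-4.6011,0.3113)

-4.60 0.31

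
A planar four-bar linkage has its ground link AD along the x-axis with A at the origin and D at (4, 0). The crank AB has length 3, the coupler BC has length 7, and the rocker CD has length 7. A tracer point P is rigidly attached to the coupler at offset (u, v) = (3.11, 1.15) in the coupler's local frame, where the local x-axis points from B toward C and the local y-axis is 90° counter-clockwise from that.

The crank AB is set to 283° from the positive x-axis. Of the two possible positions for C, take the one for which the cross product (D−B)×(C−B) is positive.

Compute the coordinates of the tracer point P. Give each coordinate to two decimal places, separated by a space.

-1.59 -0.51

A=(0,0), D=(4.00,0)
B = A + 3.00·(cos283°, sin283°) = (0.6749, -2.9231)
|BD| = 4.4273
circle(B,7.00) ∩ circle(D,7.00): a=2.2137, h=6.6408
  candidates: C₊=(-2.0471,3.5260) cross=29.401; C₋=(6.7219,-6.4491) cross=-29.401
  mode + wants cross > 0 → take C=(-2.0471,3.5260) (cross=29.401)
ex = (C−B)/|BC| = (-0.3888,0.9213); ey = (-0.9213,-0.3888)
P = B + 3.11·ex + 1.15·ey = (-1.5940,-0.5050)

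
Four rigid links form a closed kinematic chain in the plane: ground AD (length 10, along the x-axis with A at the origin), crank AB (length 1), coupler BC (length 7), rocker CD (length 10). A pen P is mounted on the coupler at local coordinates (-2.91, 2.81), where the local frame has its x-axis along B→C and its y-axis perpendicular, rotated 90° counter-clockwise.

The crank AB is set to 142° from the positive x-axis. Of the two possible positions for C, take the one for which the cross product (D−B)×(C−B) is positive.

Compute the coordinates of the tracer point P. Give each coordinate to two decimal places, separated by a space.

A=(0,0), D=(10.00,0)
B = A + 1.00·(cos142°, sin142°) = (-0.7880, 0.6157)
|BD| = 10.8056
circle(B,7.00) ∩ circle(D,10.00): a=3.0429, h=6.3040
  candidates: C₊=(2.6091,6.7361) cross=68.119; C₋=(1.8908,-5.8515) cross=-68.119
  mode + wants cross > 0 → take C=(2.6091,6.7361) (cross=68.119)
ex = (C−B)/|BC| = (0.4853,0.8743); ey = (-0.8743,0.4853)
P = B + -2.91·ex + 2.81·ey = (-4.6572,-0.5650)

-4.66 -0.56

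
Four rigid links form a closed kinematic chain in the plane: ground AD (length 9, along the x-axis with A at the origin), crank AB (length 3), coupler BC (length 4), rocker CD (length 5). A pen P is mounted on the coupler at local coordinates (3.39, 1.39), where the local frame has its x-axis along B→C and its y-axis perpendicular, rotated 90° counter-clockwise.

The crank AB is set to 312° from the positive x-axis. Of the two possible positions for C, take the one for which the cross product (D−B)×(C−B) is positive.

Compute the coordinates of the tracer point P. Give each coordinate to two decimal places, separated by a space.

2.63 1.38

A=(0,0), D=(9.00,0)
B = A + 3.00·(cos312°, sin312°) = (2.0074, -2.2294)
|BD| = 7.3394
circle(B,4.00) ∩ circle(D,5.00): a=3.0566, h=2.5802
  candidates: C₊=(4.1358,1.1573) cross=18.937; C₋=(5.7033,-3.7592) cross=-18.937
  mode + wants cross > 0 → take C=(4.1358,1.1573) (cross=18.937)
ex = (C−B)/|BC| = (0.5321,0.8467); ey = (-0.8467,0.5321)
P = B + 3.39·ex + 1.39·ey = (2.6343,1.3804)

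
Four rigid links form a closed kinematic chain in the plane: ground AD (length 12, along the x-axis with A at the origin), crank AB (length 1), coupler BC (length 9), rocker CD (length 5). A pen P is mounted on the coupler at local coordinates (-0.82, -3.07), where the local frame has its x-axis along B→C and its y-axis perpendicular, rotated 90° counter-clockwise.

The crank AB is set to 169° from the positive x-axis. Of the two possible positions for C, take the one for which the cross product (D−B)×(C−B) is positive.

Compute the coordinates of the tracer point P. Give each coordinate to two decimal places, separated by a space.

-0.97 -2.99

A=(0,0), D=(12.00,0)
B = A + 1.00·(cos169°, sin169°) = (-0.9816, 0.1908)
|BD| = 12.9830
circle(B,9.00) ∩ circle(D,5.00): a=8.6482, h=2.4918
  candidates: C₊=(7.7022,2.5552) cross=32.351; C₋=(7.6290,-2.4278) cross=-32.351
  mode + wants cross > 0 → take C=(7.7022,2.5552) (cross=32.351)
ex = (C−B)/|BC| = (0.9649,0.2627); ey = (-0.2627,0.9649)
P = B + -0.82·ex + -3.07·ey = (-0.9663,-2.9868)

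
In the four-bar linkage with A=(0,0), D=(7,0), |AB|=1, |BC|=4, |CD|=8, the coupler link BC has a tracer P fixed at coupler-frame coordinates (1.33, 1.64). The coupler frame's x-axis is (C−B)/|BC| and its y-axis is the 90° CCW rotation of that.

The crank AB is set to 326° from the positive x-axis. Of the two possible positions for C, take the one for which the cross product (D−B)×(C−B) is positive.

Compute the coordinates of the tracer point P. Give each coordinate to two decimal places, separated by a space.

-1.12 0.26

A=(0,0), D=(7.00,0)
B = A + 1.00·(cos326°, sin326°) = (0.8290, -0.5592)
|BD| = 6.1962
circle(B,4.00) ∩ circle(D,8.00): a=-0.7752, h=3.9242
  candidates: C₊=(-0.2971,3.2790) cross=24.315; C₋=(0.4112,-4.5373) cross=-24.315
  mode + wants cross > 0 → take C=(-0.2971,3.2790) (cross=24.315)
ex = (C−B)/|BC| = (-0.2815,0.9595); ey = (-0.9595,-0.2815)
P = B + 1.33·ex + 1.64·ey = (-1.1191,0.2553)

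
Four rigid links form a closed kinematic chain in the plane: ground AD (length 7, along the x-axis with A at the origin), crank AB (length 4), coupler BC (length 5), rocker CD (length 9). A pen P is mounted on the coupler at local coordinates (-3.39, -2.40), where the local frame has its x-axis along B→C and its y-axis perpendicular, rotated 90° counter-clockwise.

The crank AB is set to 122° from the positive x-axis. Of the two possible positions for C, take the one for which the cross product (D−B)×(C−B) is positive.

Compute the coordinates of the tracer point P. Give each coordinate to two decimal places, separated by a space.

-2.74 -0.72

A=(0,0), D=(7.00,0)
B = A + 4.00·(cos122°, sin122°) = (-2.1197, 3.3922)
|BD| = 9.7301
circle(B,5.00) ∩ circle(D,9.00): a=1.9874, h=4.5881
  candidates: C₊=(1.3426,6.9995) cross=44.642; C₋=(-1.8565,-1.6009) cross=-44.642
  mode + wants cross > 0 → take C=(1.3426,6.9995) (cross=44.642)
ex = (C−B)/|BC| = (0.6924,0.7215); ey = (-0.7215,0.6924)
P = B + -3.39·ex + -2.40·ey = (-2.7356,-0.7155)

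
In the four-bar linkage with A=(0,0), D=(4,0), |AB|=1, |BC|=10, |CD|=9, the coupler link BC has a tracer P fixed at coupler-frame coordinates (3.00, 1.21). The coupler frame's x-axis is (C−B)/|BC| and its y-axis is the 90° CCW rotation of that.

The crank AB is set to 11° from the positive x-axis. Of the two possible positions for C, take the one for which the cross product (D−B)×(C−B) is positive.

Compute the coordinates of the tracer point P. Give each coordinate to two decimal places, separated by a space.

A=(0,0), D=(4.00,0)
B = A + 1.00·(cos11°, sin11°) = (0.9816, 0.1908)
|BD| = 3.0244
circle(B,10.00) ∩ circle(D,9.00): a=4.6533, h=8.8514
  candidates: C₊=(6.1841,8.7310) cross=26.770; C₋=(5.0672,-8.9365) cross=-26.770
  mode + wants cross > 0 → take C=(6.1841,8.7310) (cross=26.770)
ex = (C−B)/|BC| = (0.5202,0.8540); ey = (-0.8540,0.5202)
P = B + 3.00·ex + 1.21·ey = (1.5090,3.3824)

1.51 3.38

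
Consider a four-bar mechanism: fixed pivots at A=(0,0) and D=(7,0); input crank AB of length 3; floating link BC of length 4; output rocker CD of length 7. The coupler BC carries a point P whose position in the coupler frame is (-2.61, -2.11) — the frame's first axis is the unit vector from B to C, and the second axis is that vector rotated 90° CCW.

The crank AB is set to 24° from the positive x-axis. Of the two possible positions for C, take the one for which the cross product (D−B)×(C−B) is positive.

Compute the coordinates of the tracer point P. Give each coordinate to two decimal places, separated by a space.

A=(0,0), D=(7.00,0)
B = A + 3.00·(cos24°, sin24°) = (2.7406, 1.2202)
|BD| = 4.4307
circle(B,4.00) ∩ circle(D,7.00): a=-1.5087, h=3.7046
  candidates: C₊=(2.3105,5.1970) cross=16.414; C₋=(0.2701,-1.9256) cross=-16.414
  mode + wants cross > 0 → take C=(2.3105,5.1970) (cross=16.414)
ex = (C−B)/|BC| = (-0.1075,0.9942); ey = (-0.9942,-0.1075)
P = B + -2.61·ex + -2.11·ey = (5.1190,-1.1478)

5.12 -1.15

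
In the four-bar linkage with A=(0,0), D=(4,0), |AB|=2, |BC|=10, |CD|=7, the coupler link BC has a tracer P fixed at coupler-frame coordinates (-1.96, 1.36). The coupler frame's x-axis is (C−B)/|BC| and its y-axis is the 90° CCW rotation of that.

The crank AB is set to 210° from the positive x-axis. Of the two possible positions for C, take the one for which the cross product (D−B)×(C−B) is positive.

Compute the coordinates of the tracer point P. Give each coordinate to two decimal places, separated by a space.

-4.00 -1.75

A=(0,0), D=(4.00,0)
B = A + 2.00·(cos210°, sin210°) = (-1.7321, -1.0000)
|BD| = 5.8186
circle(B,10.00) ∩ circle(D,7.00): a=7.2918, h=6.8432
  candidates: C₊=(4.2752,6.9946) cross=39.818; C₋=(6.6273,-6.4882) cross=-39.818
  mode + wants cross > 0 → take C=(4.2752,6.9946) (cross=39.818)
ex = (C−B)/|BC| = (0.6007,0.7995); ey = (-0.7995,0.6007)
P = B + -1.96·ex + 1.36·ey = (-3.9967,-1.7500)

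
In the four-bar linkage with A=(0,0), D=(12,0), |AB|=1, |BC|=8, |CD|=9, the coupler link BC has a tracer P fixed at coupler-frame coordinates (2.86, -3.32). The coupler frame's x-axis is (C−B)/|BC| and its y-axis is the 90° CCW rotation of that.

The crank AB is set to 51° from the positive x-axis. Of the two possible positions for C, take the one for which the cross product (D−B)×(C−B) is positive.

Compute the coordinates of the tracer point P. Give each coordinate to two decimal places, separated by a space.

A=(0,0), D=(12.00,0)
B = A + 1.00·(cos51°, sin51°) = (0.6293, 0.7771)
|BD| = 11.3972
circle(B,8.00) ∩ circle(D,9.00): a=4.9528, h=6.2825
  candidates: C₊=(5.9990,6.7073) cross=71.603; C₋=(5.1422,-5.8284) cross=-71.603
  mode + wants cross > 0 → take C=(5.9990,6.7073) (cross=71.603)
ex = (C−B)/|BC| = (0.6712,0.7413); ey = (-0.7413,0.6712)
P = B + 2.86·ex + -3.32·ey = (5.0100,0.6688)

5.01 0.67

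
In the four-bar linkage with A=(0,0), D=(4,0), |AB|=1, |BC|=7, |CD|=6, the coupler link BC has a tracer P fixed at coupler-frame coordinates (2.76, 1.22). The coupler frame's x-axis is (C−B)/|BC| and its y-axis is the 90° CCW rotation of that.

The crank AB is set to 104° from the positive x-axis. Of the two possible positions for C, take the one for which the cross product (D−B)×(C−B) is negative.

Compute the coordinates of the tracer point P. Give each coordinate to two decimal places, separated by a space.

1.80 -1.25

A=(0,0), D=(4.00,0)
B = A + 1.00·(cos104°, sin104°) = (-0.2419, 0.9703)
|BD| = 4.3515
circle(B,7.00) ∩ circle(D,6.00): a=3.6695, h=5.9611
  candidates: C₊=(4.6644,5.9631) cross=25.940; C₋=(2.0060,-5.6590) cross=-25.940
  mode - wants cross < 0 → take C=(2.0060,-5.6590) (cross=-25.940)
ex = (C−B)/|BC| = (0.3211,-0.9470); ey = (0.9470,0.3211)
P = B + 2.76·ex + 1.22·ey = (1.7998,-1.2518)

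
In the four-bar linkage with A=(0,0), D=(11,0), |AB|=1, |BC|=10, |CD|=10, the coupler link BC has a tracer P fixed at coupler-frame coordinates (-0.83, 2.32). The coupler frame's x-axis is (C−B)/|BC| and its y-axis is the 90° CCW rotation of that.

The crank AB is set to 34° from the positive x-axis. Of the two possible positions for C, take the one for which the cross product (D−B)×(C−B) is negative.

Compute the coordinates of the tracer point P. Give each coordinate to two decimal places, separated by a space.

A=(0,0), D=(11.00,0)
B = A + 1.00·(cos34°, sin34°) = (0.8290, 0.5592)
|BD| = 10.1863
circle(B,10.00) ∩ circle(D,10.00): a=5.0932, h=8.6058
  candidates: C₊=(6.3869,8.8724) cross=87.661; C₋=(5.4421,-8.3132) cross=-87.661
  mode - wants cross < 0 → take C=(5.4421,-8.3132) (cross=-87.661)
ex = (C−B)/|BC| = (0.4613,-0.8872); ey = (0.8872,0.4613)
P = B + -0.83·ex + 2.32·ey = (2.5046,2.3658)

2.50 2.37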